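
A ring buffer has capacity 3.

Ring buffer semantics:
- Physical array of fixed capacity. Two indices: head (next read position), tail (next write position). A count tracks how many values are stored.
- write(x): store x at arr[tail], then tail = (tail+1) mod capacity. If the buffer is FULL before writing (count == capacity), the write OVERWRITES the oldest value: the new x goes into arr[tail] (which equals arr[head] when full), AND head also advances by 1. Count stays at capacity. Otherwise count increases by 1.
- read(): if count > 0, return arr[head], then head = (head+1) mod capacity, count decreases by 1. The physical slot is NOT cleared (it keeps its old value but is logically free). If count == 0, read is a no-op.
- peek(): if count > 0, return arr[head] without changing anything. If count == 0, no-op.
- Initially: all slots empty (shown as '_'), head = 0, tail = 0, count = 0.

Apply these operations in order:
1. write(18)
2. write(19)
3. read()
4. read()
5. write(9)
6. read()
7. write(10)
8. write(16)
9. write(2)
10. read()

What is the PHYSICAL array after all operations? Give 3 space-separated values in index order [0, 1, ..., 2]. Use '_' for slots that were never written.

Answer: 10 16 2

Derivation:
After op 1 (write(18)): arr=[18 _ _] head=0 tail=1 count=1
After op 2 (write(19)): arr=[18 19 _] head=0 tail=2 count=2
After op 3 (read()): arr=[18 19 _] head=1 tail=2 count=1
After op 4 (read()): arr=[18 19 _] head=2 tail=2 count=0
After op 5 (write(9)): arr=[18 19 9] head=2 tail=0 count=1
After op 6 (read()): arr=[18 19 9] head=0 tail=0 count=0
After op 7 (write(10)): arr=[10 19 9] head=0 tail=1 count=1
After op 8 (write(16)): arr=[10 16 9] head=0 tail=2 count=2
After op 9 (write(2)): arr=[10 16 2] head=0 tail=0 count=3
After op 10 (read()): arr=[10 16 2] head=1 tail=0 count=2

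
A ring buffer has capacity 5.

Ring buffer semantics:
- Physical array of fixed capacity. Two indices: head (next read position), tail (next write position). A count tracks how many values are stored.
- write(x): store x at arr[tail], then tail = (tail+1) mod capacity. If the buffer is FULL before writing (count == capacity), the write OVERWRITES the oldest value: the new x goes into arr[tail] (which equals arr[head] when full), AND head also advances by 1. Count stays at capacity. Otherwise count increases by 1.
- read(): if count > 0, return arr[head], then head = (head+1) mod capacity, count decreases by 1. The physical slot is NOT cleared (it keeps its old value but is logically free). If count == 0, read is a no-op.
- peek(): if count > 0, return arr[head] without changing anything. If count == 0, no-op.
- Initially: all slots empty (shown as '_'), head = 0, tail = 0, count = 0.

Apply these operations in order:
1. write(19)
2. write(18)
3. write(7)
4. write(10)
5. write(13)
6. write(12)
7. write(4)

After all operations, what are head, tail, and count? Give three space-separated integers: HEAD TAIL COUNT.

After op 1 (write(19)): arr=[19 _ _ _ _] head=0 tail=1 count=1
After op 2 (write(18)): arr=[19 18 _ _ _] head=0 tail=2 count=2
After op 3 (write(7)): arr=[19 18 7 _ _] head=0 tail=3 count=3
After op 4 (write(10)): arr=[19 18 7 10 _] head=0 tail=4 count=4
After op 5 (write(13)): arr=[19 18 7 10 13] head=0 tail=0 count=5
After op 6 (write(12)): arr=[12 18 7 10 13] head=1 tail=1 count=5
After op 7 (write(4)): arr=[12 4 7 10 13] head=2 tail=2 count=5

Answer: 2 2 5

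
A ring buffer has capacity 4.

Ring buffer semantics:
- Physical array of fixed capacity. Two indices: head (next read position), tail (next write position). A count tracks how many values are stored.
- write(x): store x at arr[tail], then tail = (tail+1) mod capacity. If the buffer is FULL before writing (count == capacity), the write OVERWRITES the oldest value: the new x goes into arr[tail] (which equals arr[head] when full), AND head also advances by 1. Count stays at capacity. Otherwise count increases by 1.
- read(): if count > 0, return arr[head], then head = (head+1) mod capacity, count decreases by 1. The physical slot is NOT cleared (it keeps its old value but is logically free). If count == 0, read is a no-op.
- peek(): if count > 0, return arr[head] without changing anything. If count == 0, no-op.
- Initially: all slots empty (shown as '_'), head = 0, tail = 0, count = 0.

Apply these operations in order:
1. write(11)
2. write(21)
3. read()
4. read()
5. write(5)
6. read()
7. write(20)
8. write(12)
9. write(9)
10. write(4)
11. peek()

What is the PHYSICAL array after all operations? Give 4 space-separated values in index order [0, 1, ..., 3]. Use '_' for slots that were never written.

Answer: 12 9 4 20

Derivation:
After op 1 (write(11)): arr=[11 _ _ _] head=0 tail=1 count=1
After op 2 (write(21)): arr=[11 21 _ _] head=0 tail=2 count=2
After op 3 (read()): arr=[11 21 _ _] head=1 tail=2 count=1
After op 4 (read()): arr=[11 21 _ _] head=2 tail=2 count=0
After op 5 (write(5)): arr=[11 21 5 _] head=2 tail=3 count=1
After op 6 (read()): arr=[11 21 5 _] head=3 tail=3 count=0
After op 7 (write(20)): arr=[11 21 5 20] head=3 tail=0 count=1
After op 8 (write(12)): arr=[12 21 5 20] head=3 tail=1 count=2
After op 9 (write(9)): arr=[12 9 5 20] head=3 tail=2 count=3
After op 10 (write(4)): arr=[12 9 4 20] head=3 tail=3 count=4
After op 11 (peek()): arr=[12 9 4 20] head=3 tail=3 count=4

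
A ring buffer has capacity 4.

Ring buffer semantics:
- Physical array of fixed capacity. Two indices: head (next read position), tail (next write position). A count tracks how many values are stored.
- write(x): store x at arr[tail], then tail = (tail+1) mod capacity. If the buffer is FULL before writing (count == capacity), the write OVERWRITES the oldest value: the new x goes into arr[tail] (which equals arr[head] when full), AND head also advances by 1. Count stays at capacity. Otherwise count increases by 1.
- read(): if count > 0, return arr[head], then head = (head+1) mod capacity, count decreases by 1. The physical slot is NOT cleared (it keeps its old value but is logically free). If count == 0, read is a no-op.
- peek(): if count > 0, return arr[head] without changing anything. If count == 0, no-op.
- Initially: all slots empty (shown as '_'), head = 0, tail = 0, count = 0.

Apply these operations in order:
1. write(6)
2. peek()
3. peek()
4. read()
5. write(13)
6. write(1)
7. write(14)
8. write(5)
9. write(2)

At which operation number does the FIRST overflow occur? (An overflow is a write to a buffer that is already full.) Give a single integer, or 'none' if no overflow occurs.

After op 1 (write(6)): arr=[6 _ _ _] head=0 tail=1 count=1
After op 2 (peek()): arr=[6 _ _ _] head=0 tail=1 count=1
After op 3 (peek()): arr=[6 _ _ _] head=0 tail=1 count=1
After op 4 (read()): arr=[6 _ _ _] head=1 tail=1 count=0
After op 5 (write(13)): arr=[6 13 _ _] head=1 tail=2 count=1
After op 6 (write(1)): arr=[6 13 1 _] head=1 tail=3 count=2
After op 7 (write(14)): arr=[6 13 1 14] head=1 tail=0 count=3
After op 8 (write(5)): arr=[5 13 1 14] head=1 tail=1 count=4
After op 9 (write(2)): arr=[5 2 1 14] head=2 tail=2 count=4

Answer: 9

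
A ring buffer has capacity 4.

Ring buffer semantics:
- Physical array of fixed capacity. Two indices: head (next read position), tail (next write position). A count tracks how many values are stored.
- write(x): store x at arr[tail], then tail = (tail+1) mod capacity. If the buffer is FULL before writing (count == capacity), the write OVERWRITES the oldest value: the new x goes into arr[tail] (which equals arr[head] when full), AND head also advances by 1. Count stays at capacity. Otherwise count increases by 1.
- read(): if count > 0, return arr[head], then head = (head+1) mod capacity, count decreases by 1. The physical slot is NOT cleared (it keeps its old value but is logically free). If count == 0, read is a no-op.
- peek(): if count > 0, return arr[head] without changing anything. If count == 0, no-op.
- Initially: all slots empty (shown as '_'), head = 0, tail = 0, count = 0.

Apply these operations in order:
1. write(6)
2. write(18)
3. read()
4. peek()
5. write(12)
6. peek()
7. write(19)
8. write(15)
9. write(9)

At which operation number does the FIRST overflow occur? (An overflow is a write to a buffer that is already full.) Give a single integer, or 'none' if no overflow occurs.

After op 1 (write(6)): arr=[6 _ _ _] head=0 tail=1 count=1
After op 2 (write(18)): arr=[6 18 _ _] head=0 tail=2 count=2
After op 3 (read()): arr=[6 18 _ _] head=1 tail=2 count=1
After op 4 (peek()): arr=[6 18 _ _] head=1 tail=2 count=1
After op 5 (write(12)): arr=[6 18 12 _] head=1 tail=3 count=2
After op 6 (peek()): arr=[6 18 12 _] head=1 tail=3 count=2
After op 7 (write(19)): arr=[6 18 12 19] head=1 tail=0 count=3
After op 8 (write(15)): arr=[15 18 12 19] head=1 tail=1 count=4
After op 9 (write(9)): arr=[15 9 12 19] head=2 tail=2 count=4

Answer: 9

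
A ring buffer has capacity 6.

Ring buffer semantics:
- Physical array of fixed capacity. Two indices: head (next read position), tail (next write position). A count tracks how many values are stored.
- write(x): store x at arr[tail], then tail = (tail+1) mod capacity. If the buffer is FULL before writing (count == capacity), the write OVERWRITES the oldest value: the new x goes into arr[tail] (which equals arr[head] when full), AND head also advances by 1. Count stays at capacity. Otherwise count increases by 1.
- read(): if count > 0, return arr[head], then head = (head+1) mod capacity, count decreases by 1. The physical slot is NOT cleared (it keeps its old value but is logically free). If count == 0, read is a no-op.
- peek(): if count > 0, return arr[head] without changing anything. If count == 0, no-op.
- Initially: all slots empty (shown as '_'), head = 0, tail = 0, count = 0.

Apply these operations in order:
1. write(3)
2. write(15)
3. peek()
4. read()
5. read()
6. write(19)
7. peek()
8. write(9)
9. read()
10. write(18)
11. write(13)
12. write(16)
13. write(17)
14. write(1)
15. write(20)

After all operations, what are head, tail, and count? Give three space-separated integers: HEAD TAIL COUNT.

After op 1 (write(3)): arr=[3 _ _ _ _ _] head=0 tail=1 count=1
After op 2 (write(15)): arr=[3 15 _ _ _ _] head=0 tail=2 count=2
After op 3 (peek()): arr=[3 15 _ _ _ _] head=0 tail=2 count=2
After op 4 (read()): arr=[3 15 _ _ _ _] head=1 tail=2 count=1
After op 5 (read()): arr=[3 15 _ _ _ _] head=2 tail=2 count=0
After op 6 (write(19)): arr=[3 15 19 _ _ _] head=2 tail=3 count=1
After op 7 (peek()): arr=[3 15 19 _ _ _] head=2 tail=3 count=1
After op 8 (write(9)): arr=[3 15 19 9 _ _] head=2 tail=4 count=2
After op 9 (read()): arr=[3 15 19 9 _ _] head=3 tail=4 count=1
After op 10 (write(18)): arr=[3 15 19 9 18 _] head=3 tail=5 count=2
After op 11 (write(13)): arr=[3 15 19 9 18 13] head=3 tail=0 count=3
After op 12 (write(16)): arr=[16 15 19 9 18 13] head=3 tail=1 count=4
After op 13 (write(17)): arr=[16 17 19 9 18 13] head=3 tail=2 count=5
After op 14 (write(1)): arr=[16 17 1 9 18 13] head=3 tail=3 count=6
After op 15 (write(20)): arr=[16 17 1 20 18 13] head=4 tail=4 count=6

Answer: 4 4 6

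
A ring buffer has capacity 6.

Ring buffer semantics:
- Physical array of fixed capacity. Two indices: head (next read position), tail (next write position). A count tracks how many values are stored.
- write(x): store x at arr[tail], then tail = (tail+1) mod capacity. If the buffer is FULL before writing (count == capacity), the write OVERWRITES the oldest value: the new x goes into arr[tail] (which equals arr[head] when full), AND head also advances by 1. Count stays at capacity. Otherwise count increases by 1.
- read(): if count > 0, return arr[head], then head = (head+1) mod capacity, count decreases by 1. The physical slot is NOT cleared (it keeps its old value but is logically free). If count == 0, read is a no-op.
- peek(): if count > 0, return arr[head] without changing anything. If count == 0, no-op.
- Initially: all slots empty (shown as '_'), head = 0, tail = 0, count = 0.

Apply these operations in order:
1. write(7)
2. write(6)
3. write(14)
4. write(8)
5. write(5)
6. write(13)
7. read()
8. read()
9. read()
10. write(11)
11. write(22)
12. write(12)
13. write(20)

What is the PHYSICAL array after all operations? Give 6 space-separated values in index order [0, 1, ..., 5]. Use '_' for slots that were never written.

Answer: 11 22 12 20 5 13

Derivation:
After op 1 (write(7)): arr=[7 _ _ _ _ _] head=0 tail=1 count=1
After op 2 (write(6)): arr=[7 6 _ _ _ _] head=0 tail=2 count=2
After op 3 (write(14)): arr=[7 6 14 _ _ _] head=0 tail=3 count=3
After op 4 (write(8)): arr=[7 6 14 8 _ _] head=0 tail=4 count=4
After op 5 (write(5)): arr=[7 6 14 8 5 _] head=0 tail=5 count=5
After op 6 (write(13)): arr=[7 6 14 8 5 13] head=0 tail=0 count=6
After op 7 (read()): arr=[7 6 14 8 5 13] head=1 tail=0 count=5
After op 8 (read()): arr=[7 6 14 8 5 13] head=2 tail=0 count=4
After op 9 (read()): arr=[7 6 14 8 5 13] head=3 tail=0 count=3
After op 10 (write(11)): arr=[11 6 14 8 5 13] head=3 tail=1 count=4
After op 11 (write(22)): arr=[11 22 14 8 5 13] head=3 tail=2 count=5
After op 12 (write(12)): arr=[11 22 12 8 5 13] head=3 tail=3 count=6
After op 13 (write(20)): arr=[11 22 12 20 5 13] head=4 tail=4 count=6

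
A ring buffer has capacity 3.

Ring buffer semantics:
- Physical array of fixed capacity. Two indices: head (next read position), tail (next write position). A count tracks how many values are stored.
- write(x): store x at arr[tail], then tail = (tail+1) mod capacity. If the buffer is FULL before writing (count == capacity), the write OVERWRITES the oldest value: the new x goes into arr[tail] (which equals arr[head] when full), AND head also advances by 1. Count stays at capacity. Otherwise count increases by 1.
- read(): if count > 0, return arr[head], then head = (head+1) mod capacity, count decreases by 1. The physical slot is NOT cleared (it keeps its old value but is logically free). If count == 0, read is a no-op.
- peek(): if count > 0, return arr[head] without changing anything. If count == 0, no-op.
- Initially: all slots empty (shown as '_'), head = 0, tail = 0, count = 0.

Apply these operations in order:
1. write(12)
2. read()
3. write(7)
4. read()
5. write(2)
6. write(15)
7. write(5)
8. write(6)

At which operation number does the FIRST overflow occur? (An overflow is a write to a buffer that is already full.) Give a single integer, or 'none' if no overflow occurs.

Answer: 8

Derivation:
After op 1 (write(12)): arr=[12 _ _] head=0 tail=1 count=1
After op 2 (read()): arr=[12 _ _] head=1 tail=1 count=0
After op 3 (write(7)): arr=[12 7 _] head=1 tail=2 count=1
After op 4 (read()): arr=[12 7 _] head=2 tail=2 count=0
After op 5 (write(2)): arr=[12 7 2] head=2 tail=0 count=1
After op 6 (write(15)): arr=[15 7 2] head=2 tail=1 count=2
After op 7 (write(5)): arr=[15 5 2] head=2 tail=2 count=3
After op 8 (write(6)): arr=[15 5 6] head=0 tail=0 count=3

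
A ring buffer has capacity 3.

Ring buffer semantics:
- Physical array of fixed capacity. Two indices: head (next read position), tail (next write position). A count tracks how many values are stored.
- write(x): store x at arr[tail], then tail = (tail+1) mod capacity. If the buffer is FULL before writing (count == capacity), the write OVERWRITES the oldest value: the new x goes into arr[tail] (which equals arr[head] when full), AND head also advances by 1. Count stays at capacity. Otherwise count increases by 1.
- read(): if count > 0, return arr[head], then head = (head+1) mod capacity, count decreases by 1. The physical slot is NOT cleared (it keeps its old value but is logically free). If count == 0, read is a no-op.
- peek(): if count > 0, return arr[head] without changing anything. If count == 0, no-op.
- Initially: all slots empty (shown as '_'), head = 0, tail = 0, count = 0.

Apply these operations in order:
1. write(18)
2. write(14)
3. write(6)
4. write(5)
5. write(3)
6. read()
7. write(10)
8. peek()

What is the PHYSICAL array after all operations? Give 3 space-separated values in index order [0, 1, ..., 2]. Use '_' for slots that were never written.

Answer: 5 3 10

Derivation:
After op 1 (write(18)): arr=[18 _ _] head=0 tail=1 count=1
After op 2 (write(14)): arr=[18 14 _] head=0 tail=2 count=2
After op 3 (write(6)): arr=[18 14 6] head=0 tail=0 count=3
After op 4 (write(5)): arr=[5 14 6] head=1 tail=1 count=3
After op 5 (write(3)): arr=[5 3 6] head=2 tail=2 count=3
After op 6 (read()): arr=[5 3 6] head=0 tail=2 count=2
After op 7 (write(10)): arr=[5 3 10] head=0 tail=0 count=3
After op 8 (peek()): arr=[5 3 10] head=0 tail=0 count=3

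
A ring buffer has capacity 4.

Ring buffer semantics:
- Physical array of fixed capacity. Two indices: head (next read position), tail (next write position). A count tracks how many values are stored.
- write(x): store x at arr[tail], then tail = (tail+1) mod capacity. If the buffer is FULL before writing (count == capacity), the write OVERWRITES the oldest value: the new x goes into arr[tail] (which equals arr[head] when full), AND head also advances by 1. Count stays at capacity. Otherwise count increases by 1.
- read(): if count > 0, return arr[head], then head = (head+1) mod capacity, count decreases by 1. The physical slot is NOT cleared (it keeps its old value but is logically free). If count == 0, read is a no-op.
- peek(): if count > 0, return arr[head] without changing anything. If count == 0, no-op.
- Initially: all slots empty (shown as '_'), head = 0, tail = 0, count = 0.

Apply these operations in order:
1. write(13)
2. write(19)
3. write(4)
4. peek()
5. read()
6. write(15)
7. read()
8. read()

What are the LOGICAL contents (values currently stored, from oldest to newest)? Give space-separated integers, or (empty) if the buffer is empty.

After op 1 (write(13)): arr=[13 _ _ _] head=0 tail=1 count=1
After op 2 (write(19)): arr=[13 19 _ _] head=0 tail=2 count=2
After op 3 (write(4)): arr=[13 19 4 _] head=0 tail=3 count=3
After op 4 (peek()): arr=[13 19 4 _] head=0 tail=3 count=3
After op 5 (read()): arr=[13 19 4 _] head=1 tail=3 count=2
After op 6 (write(15)): arr=[13 19 4 15] head=1 tail=0 count=3
After op 7 (read()): arr=[13 19 4 15] head=2 tail=0 count=2
After op 8 (read()): arr=[13 19 4 15] head=3 tail=0 count=1

Answer: 15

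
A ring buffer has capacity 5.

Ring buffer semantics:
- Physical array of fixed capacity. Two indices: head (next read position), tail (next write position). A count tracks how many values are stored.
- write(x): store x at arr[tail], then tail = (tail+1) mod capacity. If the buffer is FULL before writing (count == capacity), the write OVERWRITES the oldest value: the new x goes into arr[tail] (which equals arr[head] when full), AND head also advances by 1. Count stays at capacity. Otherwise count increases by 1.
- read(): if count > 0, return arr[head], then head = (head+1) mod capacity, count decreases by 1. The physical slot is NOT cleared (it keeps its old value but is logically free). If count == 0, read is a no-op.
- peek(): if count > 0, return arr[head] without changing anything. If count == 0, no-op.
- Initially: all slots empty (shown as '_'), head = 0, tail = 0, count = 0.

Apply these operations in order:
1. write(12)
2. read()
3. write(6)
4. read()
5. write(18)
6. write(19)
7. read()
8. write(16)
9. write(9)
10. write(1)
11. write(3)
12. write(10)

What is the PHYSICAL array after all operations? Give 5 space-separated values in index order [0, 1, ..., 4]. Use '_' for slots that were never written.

After op 1 (write(12)): arr=[12 _ _ _ _] head=0 tail=1 count=1
After op 2 (read()): arr=[12 _ _ _ _] head=1 tail=1 count=0
After op 3 (write(6)): arr=[12 6 _ _ _] head=1 tail=2 count=1
After op 4 (read()): arr=[12 6 _ _ _] head=2 tail=2 count=0
After op 5 (write(18)): arr=[12 6 18 _ _] head=2 tail=3 count=1
After op 6 (write(19)): arr=[12 6 18 19 _] head=2 tail=4 count=2
After op 7 (read()): arr=[12 6 18 19 _] head=3 tail=4 count=1
After op 8 (write(16)): arr=[12 6 18 19 16] head=3 tail=0 count=2
After op 9 (write(9)): arr=[9 6 18 19 16] head=3 tail=1 count=3
After op 10 (write(1)): arr=[9 1 18 19 16] head=3 tail=2 count=4
After op 11 (write(3)): arr=[9 1 3 19 16] head=3 tail=3 count=5
After op 12 (write(10)): arr=[9 1 3 10 16] head=4 tail=4 count=5

Answer: 9 1 3 10 16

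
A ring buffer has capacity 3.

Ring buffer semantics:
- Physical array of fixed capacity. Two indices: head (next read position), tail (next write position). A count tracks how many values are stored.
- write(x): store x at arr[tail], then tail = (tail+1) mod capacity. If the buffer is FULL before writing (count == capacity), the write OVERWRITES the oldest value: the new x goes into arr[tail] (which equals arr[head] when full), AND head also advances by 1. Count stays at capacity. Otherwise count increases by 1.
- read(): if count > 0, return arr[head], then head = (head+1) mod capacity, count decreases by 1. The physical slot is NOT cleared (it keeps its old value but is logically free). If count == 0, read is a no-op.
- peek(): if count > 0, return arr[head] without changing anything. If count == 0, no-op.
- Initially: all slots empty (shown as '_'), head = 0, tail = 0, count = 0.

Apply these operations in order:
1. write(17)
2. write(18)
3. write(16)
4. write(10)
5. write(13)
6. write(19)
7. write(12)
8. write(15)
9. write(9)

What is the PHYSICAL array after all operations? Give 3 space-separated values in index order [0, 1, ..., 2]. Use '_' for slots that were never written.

Answer: 12 15 9

Derivation:
After op 1 (write(17)): arr=[17 _ _] head=0 tail=1 count=1
After op 2 (write(18)): arr=[17 18 _] head=0 tail=2 count=2
After op 3 (write(16)): arr=[17 18 16] head=0 tail=0 count=3
After op 4 (write(10)): arr=[10 18 16] head=1 tail=1 count=3
After op 5 (write(13)): arr=[10 13 16] head=2 tail=2 count=3
After op 6 (write(19)): arr=[10 13 19] head=0 tail=0 count=3
After op 7 (write(12)): arr=[12 13 19] head=1 tail=1 count=3
After op 8 (write(15)): arr=[12 15 19] head=2 tail=2 count=3
After op 9 (write(9)): arr=[12 15 9] head=0 tail=0 count=3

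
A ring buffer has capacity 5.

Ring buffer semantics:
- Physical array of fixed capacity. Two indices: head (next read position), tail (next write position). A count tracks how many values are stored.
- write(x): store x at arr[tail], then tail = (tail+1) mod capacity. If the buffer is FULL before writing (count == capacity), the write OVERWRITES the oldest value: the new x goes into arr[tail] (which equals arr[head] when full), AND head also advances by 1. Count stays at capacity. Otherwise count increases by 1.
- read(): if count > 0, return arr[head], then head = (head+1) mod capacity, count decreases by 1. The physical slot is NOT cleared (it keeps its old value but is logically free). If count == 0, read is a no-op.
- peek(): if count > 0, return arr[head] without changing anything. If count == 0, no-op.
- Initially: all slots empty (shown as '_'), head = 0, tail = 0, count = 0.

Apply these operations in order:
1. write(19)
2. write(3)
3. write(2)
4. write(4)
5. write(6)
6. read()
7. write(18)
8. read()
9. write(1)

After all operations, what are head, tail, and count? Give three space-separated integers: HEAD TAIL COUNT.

Answer: 2 2 5

Derivation:
After op 1 (write(19)): arr=[19 _ _ _ _] head=0 tail=1 count=1
After op 2 (write(3)): arr=[19 3 _ _ _] head=0 tail=2 count=2
After op 3 (write(2)): arr=[19 3 2 _ _] head=0 tail=3 count=3
After op 4 (write(4)): arr=[19 3 2 4 _] head=0 tail=4 count=4
After op 5 (write(6)): arr=[19 3 2 4 6] head=0 tail=0 count=5
After op 6 (read()): arr=[19 3 2 4 6] head=1 tail=0 count=4
After op 7 (write(18)): arr=[18 3 2 4 6] head=1 tail=1 count=5
After op 8 (read()): arr=[18 3 2 4 6] head=2 tail=1 count=4
After op 9 (write(1)): arr=[18 1 2 4 6] head=2 tail=2 count=5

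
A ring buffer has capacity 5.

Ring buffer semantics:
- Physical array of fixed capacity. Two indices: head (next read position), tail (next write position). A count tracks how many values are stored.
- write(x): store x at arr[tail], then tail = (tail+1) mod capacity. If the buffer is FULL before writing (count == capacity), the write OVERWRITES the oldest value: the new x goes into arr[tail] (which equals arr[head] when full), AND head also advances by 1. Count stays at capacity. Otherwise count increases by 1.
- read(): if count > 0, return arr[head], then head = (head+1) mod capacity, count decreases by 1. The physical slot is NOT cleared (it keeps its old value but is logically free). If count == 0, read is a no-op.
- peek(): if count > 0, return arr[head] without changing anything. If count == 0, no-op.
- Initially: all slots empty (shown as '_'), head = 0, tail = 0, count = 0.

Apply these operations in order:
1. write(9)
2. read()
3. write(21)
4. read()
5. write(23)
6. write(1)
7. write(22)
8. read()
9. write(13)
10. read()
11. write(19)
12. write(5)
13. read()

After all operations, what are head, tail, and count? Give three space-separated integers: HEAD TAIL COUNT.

After op 1 (write(9)): arr=[9 _ _ _ _] head=0 tail=1 count=1
After op 2 (read()): arr=[9 _ _ _ _] head=1 tail=1 count=0
After op 3 (write(21)): arr=[9 21 _ _ _] head=1 tail=2 count=1
After op 4 (read()): arr=[9 21 _ _ _] head=2 tail=2 count=0
After op 5 (write(23)): arr=[9 21 23 _ _] head=2 tail=3 count=1
After op 6 (write(1)): arr=[9 21 23 1 _] head=2 tail=4 count=2
After op 7 (write(22)): arr=[9 21 23 1 22] head=2 tail=0 count=3
After op 8 (read()): arr=[9 21 23 1 22] head=3 tail=0 count=2
After op 9 (write(13)): arr=[13 21 23 1 22] head=3 tail=1 count=3
After op 10 (read()): arr=[13 21 23 1 22] head=4 tail=1 count=2
After op 11 (write(19)): arr=[13 19 23 1 22] head=4 tail=2 count=3
After op 12 (write(5)): arr=[13 19 5 1 22] head=4 tail=3 count=4
After op 13 (read()): arr=[13 19 5 1 22] head=0 tail=3 count=3

Answer: 0 3 3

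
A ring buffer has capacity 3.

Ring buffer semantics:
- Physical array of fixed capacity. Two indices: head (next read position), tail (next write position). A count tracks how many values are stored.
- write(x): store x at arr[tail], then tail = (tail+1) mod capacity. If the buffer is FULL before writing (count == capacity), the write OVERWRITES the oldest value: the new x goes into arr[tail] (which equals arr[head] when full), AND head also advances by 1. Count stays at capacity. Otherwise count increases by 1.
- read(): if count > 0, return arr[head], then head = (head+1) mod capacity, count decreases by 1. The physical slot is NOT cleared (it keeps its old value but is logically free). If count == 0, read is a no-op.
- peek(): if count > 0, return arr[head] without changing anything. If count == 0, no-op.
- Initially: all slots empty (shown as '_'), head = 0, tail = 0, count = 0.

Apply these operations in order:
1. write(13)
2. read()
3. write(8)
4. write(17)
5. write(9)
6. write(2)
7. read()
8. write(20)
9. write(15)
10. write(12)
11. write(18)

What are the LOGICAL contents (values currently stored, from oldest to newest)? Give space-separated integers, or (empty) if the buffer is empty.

Answer: 15 12 18

Derivation:
After op 1 (write(13)): arr=[13 _ _] head=0 tail=1 count=1
After op 2 (read()): arr=[13 _ _] head=1 tail=1 count=0
After op 3 (write(8)): arr=[13 8 _] head=1 tail=2 count=1
After op 4 (write(17)): arr=[13 8 17] head=1 tail=0 count=2
After op 5 (write(9)): arr=[9 8 17] head=1 tail=1 count=3
After op 6 (write(2)): arr=[9 2 17] head=2 tail=2 count=3
After op 7 (read()): arr=[9 2 17] head=0 tail=2 count=2
After op 8 (write(20)): arr=[9 2 20] head=0 tail=0 count=3
After op 9 (write(15)): arr=[15 2 20] head=1 tail=1 count=3
After op 10 (write(12)): arr=[15 12 20] head=2 tail=2 count=3
After op 11 (write(18)): arr=[15 12 18] head=0 tail=0 count=3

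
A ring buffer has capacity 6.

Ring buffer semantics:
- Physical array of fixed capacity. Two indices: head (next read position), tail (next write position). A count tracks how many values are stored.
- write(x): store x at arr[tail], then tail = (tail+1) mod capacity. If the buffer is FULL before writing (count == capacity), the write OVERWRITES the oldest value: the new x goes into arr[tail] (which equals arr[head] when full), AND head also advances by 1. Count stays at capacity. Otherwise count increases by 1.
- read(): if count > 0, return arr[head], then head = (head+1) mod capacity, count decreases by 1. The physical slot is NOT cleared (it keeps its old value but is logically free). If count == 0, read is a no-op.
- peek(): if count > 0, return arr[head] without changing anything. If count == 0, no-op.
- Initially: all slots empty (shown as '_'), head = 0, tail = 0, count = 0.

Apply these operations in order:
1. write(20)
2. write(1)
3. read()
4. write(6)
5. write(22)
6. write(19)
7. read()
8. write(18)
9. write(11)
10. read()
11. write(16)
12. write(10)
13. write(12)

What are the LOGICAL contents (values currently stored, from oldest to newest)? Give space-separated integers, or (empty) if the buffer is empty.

Answer: 19 18 11 16 10 12

Derivation:
After op 1 (write(20)): arr=[20 _ _ _ _ _] head=0 tail=1 count=1
After op 2 (write(1)): arr=[20 1 _ _ _ _] head=0 tail=2 count=2
After op 3 (read()): arr=[20 1 _ _ _ _] head=1 tail=2 count=1
After op 4 (write(6)): arr=[20 1 6 _ _ _] head=1 tail=3 count=2
After op 5 (write(22)): arr=[20 1 6 22 _ _] head=1 tail=4 count=3
After op 6 (write(19)): arr=[20 1 6 22 19 _] head=1 tail=5 count=4
After op 7 (read()): arr=[20 1 6 22 19 _] head=2 tail=5 count=3
After op 8 (write(18)): arr=[20 1 6 22 19 18] head=2 tail=0 count=4
After op 9 (write(11)): arr=[11 1 6 22 19 18] head=2 tail=1 count=5
After op 10 (read()): arr=[11 1 6 22 19 18] head=3 tail=1 count=4
After op 11 (write(16)): arr=[11 16 6 22 19 18] head=3 tail=2 count=5
After op 12 (write(10)): arr=[11 16 10 22 19 18] head=3 tail=3 count=6
After op 13 (write(12)): arr=[11 16 10 12 19 18] head=4 tail=4 count=6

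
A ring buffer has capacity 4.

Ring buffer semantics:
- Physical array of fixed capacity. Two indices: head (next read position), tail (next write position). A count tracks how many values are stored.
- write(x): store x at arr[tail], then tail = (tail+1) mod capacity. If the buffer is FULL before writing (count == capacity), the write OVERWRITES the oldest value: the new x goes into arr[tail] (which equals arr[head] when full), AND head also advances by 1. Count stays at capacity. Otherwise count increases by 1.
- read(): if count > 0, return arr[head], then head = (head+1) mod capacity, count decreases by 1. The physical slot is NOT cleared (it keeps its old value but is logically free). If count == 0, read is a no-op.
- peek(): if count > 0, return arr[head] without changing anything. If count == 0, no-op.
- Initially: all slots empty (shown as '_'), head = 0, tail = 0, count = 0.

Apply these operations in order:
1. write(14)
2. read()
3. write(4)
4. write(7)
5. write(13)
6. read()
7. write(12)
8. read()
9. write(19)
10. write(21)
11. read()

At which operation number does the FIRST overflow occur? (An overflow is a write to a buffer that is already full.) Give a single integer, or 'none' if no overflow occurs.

Answer: none

Derivation:
After op 1 (write(14)): arr=[14 _ _ _] head=0 tail=1 count=1
After op 2 (read()): arr=[14 _ _ _] head=1 tail=1 count=0
After op 3 (write(4)): arr=[14 4 _ _] head=1 tail=2 count=1
After op 4 (write(7)): arr=[14 4 7 _] head=1 tail=3 count=2
After op 5 (write(13)): arr=[14 4 7 13] head=1 tail=0 count=3
After op 6 (read()): arr=[14 4 7 13] head=2 tail=0 count=2
After op 7 (write(12)): arr=[12 4 7 13] head=2 tail=1 count=3
After op 8 (read()): arr=[12 4 7 13] head=3 tail=1 count=2
After op 9 (write(19)): arr=[12 19 7 13] head=3 tail=2 count=3
After op 10 (write(21)): arr=[12 19 21 13] head=3 tail=3 count=4
After op 11 (read()): arr=[12 19 21 13] head=0 tail=3 count=3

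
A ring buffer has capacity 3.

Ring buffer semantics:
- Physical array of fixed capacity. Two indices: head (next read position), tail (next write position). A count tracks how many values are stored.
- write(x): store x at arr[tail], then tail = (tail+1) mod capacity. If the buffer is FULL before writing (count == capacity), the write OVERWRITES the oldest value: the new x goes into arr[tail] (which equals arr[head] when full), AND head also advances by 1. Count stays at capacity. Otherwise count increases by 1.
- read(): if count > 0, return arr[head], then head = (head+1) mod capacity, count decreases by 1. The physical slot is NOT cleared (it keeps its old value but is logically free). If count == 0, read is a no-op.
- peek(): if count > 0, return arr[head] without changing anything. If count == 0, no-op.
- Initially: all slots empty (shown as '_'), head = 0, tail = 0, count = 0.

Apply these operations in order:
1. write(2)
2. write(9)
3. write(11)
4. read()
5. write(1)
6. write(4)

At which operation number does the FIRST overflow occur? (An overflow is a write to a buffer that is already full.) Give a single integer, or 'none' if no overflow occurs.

Answer: 6

Derivation:
After op 1 (write(2)): arr=[2 _ _] head=0 tail=1 count=1
After op 2 (write(9)): arr=[2 9 _] head=0 tail=2 count=2
After op 3 (write(11)): arr=[2 9 11] head=0 tail=0 count=3
After op 4 (read()): arr=[2 9 11] head=1 tail=0 count=2
After op 5 (write(1)): arr=[1 9 11] head=1 tail=1 count=3
After op 6 (write(4)): arr=[1 4 11] head=2 tail=2 count=3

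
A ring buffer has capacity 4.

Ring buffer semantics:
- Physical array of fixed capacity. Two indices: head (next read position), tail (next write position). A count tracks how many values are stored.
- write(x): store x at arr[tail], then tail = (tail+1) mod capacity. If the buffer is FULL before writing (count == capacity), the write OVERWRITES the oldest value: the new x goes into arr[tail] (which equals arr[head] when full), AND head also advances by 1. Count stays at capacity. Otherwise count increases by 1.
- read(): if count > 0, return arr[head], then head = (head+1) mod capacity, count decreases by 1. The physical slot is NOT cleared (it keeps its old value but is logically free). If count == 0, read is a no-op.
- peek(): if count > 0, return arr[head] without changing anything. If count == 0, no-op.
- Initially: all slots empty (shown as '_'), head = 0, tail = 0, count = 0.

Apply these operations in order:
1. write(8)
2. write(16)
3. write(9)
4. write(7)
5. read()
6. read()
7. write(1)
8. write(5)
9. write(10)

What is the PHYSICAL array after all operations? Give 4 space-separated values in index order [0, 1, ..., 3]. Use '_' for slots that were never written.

Answer: 1 5 10 7

Derivation:
After op 1 (write(8)): arr=[8 _ _ _] head=0 tail=1 count=1
After op 2 (write(16)): arr=[8 16 _ _] head=0 tail=2 count=2
After op 3 (write(9)): arr=[8 16 9 _] head=0 tail=3 count=3
After op 4 (write(7)): arr=[8 16 9 7] head=0 tail=0 count=4
After op 5 (read()): arr=[8 16 9 7] head=1 tail=0 count=3
After op 6 (read()): arr=[8 16 9 7] head=2 tail=0 count=2
After op 7 (write(1)): arr=[1 16 9 7] head=2 tail=1 count=3
After op 8 (write(5)): arr=[1 5 9 7] head=2 tail=2 count=4
After op 9 (write(10)): arr=[1 5 10 7] head=3 tail=3 count=4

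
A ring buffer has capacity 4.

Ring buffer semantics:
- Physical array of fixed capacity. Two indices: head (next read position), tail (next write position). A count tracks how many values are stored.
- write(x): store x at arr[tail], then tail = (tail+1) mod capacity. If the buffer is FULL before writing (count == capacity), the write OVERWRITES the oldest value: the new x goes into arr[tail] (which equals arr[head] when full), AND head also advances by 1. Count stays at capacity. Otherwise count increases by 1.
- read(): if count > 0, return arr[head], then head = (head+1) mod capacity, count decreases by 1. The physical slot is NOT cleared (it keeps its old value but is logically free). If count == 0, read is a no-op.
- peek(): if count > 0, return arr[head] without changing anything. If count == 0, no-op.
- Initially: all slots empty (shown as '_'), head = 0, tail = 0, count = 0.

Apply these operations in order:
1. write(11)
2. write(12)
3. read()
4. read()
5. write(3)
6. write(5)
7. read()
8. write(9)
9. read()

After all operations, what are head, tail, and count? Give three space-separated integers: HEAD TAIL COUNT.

After op 1 (write(11)): arr=[11 _ _ _] head=0 tail=1 count=1
After op 2 (write(12)): arr=[11 12 _ _] head=0 tail=2 count=2
After op 3 (read()): arr=[11 12 _ _] head=1 tail=2 count=1
After op 4 (read()): arr=[11 12 _ _] head=2 tail=2 count=0
After op 5 (write(3)): arr=[11 12 3 _] head=2 tail=3 count=1
After op 6 (write(5)): arr=[11 12 3 5] head=2 tail=0 count=2
After op 7 (read()): arr=[11 12 3 5] head=3 tail=0 count=1
After op 8 (write(9)): arr=[9 12 3 5] head=3 tail=1 count=2
After op 9 (read()): arr=[9 12 3 5] head=0 tail=1 count=1

Answer: 0 1 1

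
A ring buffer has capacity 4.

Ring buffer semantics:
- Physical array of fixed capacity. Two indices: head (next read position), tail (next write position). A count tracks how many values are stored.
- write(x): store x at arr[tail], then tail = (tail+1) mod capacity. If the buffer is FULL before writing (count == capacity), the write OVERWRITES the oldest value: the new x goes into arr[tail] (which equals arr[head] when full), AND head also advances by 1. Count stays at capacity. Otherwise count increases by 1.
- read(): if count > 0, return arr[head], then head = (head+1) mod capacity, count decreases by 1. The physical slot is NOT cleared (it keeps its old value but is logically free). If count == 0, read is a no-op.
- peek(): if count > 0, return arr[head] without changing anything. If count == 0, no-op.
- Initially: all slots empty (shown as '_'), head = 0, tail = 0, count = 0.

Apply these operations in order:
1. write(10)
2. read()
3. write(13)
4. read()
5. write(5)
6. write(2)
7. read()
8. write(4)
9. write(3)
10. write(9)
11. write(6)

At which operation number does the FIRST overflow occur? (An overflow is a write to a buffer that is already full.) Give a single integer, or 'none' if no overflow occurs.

Answer: 11

Derivation:
After op 1 (write(10)): arr=[10 _ _ _] head=0 tail=1 count=1
After op 2 (read()): arr=[10 _ _ _] head=1 tail=1 count=0
After op 3 (write(13)): arr=[10 13 _ _] head=1 tail=2 count=1
After op 4 (read()): arr=[10 13 _ _] head=2 tail=2 count=0
After op 5 (write(5)): arr=[10 13 5 _] head=2 tail=3 count=1
After op 6 (write(2)): arr=[10 13 5 2] head=2 tail=0 count=2
After op 7 (read()): arr=[10 13 5 2] head=3 tail=0 count=1
After op 8 (write(4)): arr=[4 13 5 2] head=3 tail=1 count=2
After op 9 (write(3)): arr=[4 3 5 2] head=3 tail=2 count=3
After op 10 (write(9)): arr=[4 3 9 2] head=3 tail=3 count=4
After op 11 (write(6)): arr=[4 3 9 6] head=0 tail=0 count=4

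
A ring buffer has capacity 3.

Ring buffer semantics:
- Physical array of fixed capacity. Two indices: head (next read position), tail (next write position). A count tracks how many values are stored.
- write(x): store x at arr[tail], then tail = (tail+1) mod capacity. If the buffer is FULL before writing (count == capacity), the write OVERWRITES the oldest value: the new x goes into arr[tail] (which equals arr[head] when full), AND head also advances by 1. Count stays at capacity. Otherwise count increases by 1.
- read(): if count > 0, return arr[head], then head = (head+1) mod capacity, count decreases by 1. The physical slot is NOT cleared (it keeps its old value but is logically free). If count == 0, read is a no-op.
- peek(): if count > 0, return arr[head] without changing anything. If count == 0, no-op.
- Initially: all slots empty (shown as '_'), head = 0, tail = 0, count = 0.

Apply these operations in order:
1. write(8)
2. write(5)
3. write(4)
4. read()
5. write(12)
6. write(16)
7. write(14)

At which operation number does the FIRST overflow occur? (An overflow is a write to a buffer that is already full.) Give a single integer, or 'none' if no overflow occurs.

After op 1 (write(8)): arr=[8 _ _] head=0 tail=1 count=1
After op 2 (write(5)): arr=[8 5 _] head=0 tail=2 count=2
After op 3 (write(4)): arr=[8 5 4] head=0 tail=0 count=3
After op 4 (read()): arr=[8 5 4] head=1 tail=0 count=2
After op 5 (write(12)): arr=[12 5 4] head=1 tail=1 count=3
After op 6 (write(16)): arr=[12 16 4] head=2 tail=2 count=3
After op 7 (write(14)): arr=[12 16 14] head=0 tail=0 count=3

Answer: 6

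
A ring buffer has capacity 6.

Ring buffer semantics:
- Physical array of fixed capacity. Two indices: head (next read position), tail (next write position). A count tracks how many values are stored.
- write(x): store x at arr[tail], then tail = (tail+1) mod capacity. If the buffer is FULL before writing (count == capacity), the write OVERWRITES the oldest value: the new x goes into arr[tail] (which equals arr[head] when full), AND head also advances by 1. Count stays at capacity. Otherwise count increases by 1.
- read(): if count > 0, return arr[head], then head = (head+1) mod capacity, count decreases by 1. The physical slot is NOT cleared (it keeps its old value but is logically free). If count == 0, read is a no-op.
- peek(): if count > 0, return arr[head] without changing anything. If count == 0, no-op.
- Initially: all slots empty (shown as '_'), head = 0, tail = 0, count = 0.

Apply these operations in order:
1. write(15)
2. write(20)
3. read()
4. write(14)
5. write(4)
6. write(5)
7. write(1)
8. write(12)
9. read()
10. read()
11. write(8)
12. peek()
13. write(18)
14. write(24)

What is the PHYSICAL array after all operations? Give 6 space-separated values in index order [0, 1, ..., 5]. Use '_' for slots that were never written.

After op 1 (write(15)): arr=[15 _ _ _ _ _] head=0 tail=1 count=1
After op 2 (write(20)): arr=[15 20 _ _ _ _] head=0 tail=2 count=2
After op 3 (read()): arr=[15 20 _ _ _ _] head=1 tail=2 count=1
After op 4 (write(14)): arr=[15 20 14 _ _ _] head=1 tail=3 count=2
After op 5 (write(4)): arr=[15 20 14 4 _ _] head=1 tail=4 count=3
After op 6 (write(5)): arr=[15 20 14 4 5 _] head=1 tail=5 count=4
After op 7 (write(1)): arr=[15 20 14 4 5 1] head=1 tail=0 count=5
After op 8 (write(12)): arr=[12 20 14 4 5 1] head=1 tail=1 count=6
After op 9 (read()): arr=[12 20 14 4 5 1] head=2 tail=1 count=5
After op 10 (read()): arr=[12 20 14 4 5 1] head=3 tail=1 count=4
After op 11 (write(8)): arr=[12 8 14 4 5 1] head=3 tail=2 count=5
After op 12 (peek()): arr=[12 8 14 4 5 1] head=3 tail=2 count=5
After op 13 (write(18)): arr=[12 8 18 4 5 1] head=3 tail=3 count=6
After op 14 (write(24)): arr=[12 8 18 24 5 1] head=4 tail=4 count=6

Answer: 12 8 18 24 5 1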